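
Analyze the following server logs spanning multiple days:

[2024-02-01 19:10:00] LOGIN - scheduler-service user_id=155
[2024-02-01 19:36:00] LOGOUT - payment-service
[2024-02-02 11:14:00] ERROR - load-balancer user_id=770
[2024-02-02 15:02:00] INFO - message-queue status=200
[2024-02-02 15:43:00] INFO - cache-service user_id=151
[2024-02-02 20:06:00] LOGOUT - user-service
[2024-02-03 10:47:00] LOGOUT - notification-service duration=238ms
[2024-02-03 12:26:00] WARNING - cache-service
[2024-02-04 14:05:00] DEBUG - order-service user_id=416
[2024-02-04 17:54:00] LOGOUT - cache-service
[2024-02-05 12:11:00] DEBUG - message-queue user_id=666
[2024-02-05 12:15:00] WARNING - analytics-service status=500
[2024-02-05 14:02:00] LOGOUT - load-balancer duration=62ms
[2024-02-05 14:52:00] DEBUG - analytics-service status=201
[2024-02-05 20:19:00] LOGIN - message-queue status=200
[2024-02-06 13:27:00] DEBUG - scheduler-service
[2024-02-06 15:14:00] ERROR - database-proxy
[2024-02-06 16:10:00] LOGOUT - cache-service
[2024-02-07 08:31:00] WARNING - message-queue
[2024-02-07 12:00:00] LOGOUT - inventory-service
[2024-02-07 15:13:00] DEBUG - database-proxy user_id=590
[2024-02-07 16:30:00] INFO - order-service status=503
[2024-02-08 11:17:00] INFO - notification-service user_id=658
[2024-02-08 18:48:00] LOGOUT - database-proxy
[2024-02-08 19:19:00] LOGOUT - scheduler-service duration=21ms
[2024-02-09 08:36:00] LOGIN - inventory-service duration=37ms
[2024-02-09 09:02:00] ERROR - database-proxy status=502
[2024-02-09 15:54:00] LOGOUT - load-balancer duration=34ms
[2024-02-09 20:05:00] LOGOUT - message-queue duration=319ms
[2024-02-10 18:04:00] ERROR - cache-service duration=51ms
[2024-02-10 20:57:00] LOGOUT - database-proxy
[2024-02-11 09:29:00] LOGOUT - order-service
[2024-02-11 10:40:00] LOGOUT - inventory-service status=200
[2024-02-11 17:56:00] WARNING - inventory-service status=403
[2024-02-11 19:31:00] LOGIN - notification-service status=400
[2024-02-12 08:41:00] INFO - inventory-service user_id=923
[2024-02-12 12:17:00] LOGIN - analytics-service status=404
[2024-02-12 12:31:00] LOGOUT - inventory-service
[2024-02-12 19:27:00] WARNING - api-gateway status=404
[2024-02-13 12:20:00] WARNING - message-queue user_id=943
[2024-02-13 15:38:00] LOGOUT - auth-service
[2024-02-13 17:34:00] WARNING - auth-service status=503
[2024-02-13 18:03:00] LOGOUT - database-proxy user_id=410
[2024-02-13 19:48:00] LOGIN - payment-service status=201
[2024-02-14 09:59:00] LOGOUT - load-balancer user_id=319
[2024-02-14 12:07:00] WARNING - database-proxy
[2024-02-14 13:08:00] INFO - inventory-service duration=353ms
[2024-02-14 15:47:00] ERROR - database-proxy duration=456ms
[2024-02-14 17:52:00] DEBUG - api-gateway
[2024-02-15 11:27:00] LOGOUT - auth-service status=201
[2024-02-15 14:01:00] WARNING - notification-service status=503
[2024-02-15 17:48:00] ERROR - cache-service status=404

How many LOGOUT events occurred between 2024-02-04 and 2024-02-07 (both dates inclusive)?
4

To filter by date range:

1. Date range: 2024-02-04 through 2024-02-07, both dates inclusive
2. Filter for LOGOUT events whose date falls in this range
3. Count matching events: 4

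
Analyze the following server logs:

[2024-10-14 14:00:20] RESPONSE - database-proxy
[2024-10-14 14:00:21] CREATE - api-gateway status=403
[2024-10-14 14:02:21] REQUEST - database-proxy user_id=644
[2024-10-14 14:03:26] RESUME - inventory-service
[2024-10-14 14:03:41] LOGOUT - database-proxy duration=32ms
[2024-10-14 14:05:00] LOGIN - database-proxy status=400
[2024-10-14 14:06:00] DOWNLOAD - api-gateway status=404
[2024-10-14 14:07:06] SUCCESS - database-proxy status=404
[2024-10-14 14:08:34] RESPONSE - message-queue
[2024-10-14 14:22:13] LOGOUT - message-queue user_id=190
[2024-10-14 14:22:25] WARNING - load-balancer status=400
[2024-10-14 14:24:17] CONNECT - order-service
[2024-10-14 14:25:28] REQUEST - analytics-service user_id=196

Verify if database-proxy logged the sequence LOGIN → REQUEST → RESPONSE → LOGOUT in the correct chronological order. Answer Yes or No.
No

To verify sequence order:

1. Find all events in sequence LOGIN → REQUEST → RESPONSE → LOGOUT for database-proxy
2. Extract their timestamps
3. Check if timestamps are in ascending order
4. Result: No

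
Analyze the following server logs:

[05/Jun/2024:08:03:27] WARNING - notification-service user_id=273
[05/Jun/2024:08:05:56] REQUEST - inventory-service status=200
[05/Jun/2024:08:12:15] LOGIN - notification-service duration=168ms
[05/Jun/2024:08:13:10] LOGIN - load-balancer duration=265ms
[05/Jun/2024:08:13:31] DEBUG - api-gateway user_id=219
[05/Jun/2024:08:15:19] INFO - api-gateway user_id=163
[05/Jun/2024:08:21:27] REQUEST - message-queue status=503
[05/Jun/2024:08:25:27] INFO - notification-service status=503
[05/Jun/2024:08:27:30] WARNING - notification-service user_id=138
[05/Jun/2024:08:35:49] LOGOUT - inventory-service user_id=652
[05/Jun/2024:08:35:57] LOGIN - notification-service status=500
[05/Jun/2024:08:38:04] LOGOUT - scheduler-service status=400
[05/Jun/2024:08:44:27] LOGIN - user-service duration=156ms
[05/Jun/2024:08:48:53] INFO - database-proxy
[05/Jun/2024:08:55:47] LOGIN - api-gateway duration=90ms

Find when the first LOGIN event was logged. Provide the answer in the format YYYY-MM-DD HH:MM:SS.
2024-06-05 08:12:15

To find the first event:

1. Filter for all LOGIN events
2. Sort by timestamp
3. Select the first one
4. Timestamp: 2024-06-05 08:12:15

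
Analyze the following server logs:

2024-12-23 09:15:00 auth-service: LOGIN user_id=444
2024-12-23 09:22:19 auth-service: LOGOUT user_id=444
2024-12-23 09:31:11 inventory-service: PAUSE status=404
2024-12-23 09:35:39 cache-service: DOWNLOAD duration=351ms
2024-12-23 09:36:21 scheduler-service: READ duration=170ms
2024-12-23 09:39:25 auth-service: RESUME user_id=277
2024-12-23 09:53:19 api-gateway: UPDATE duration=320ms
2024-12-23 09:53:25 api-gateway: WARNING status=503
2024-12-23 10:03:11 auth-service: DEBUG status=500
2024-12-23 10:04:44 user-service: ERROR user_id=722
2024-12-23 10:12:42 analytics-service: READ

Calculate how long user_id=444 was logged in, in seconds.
439

To calculate session duration:

1. Find LOGIN event for user_id=444: 2024-12-23 09:15:00
2. Find LOGOUT event for user_id=444: 2024-12-23 09:22:19
3. Session duration: 2024-12-23 09:22:19 - 2024-12-23 09:15:00 = 439 seconds (7 minutes)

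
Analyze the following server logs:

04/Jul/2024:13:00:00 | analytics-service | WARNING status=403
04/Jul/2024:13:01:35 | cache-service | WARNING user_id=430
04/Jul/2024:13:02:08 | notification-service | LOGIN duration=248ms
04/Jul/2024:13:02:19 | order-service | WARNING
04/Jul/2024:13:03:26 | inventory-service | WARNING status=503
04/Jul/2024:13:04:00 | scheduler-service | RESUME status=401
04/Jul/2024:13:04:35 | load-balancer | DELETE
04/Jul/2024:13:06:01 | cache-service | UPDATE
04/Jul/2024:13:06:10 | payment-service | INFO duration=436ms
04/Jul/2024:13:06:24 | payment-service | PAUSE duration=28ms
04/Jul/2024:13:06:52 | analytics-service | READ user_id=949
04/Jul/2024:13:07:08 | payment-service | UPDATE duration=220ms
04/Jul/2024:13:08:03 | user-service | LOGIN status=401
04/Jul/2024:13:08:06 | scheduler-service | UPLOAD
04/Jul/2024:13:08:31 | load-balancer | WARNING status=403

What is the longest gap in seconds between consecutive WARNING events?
305

To find the longest gap:

1. Extract all WARNING events in chronological order
2. Calculate time differences between consecutive events
3. Find the maximum difference
4. Longest gap: 305 seconds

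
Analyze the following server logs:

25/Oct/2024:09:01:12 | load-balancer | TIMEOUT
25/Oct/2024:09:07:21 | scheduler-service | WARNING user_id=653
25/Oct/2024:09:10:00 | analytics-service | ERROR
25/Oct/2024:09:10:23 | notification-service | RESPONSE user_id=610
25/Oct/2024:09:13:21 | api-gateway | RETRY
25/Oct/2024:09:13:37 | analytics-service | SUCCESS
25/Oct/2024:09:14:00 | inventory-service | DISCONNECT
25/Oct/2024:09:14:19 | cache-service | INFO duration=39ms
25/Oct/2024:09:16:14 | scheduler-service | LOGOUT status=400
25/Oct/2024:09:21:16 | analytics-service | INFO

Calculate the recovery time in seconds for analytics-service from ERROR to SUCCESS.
217

To calculate recovery time:

1. Find ERROR event for analytics-service: 25/Oct/2024:09:10:00
2. Find next SUCCESS event for analytics-service: 25/Oct/2024:09:13:37
3. Recovery time: 25/Oct/2024:09:13:37 - 25/Oct/2024:09:10:00 = 217 seconds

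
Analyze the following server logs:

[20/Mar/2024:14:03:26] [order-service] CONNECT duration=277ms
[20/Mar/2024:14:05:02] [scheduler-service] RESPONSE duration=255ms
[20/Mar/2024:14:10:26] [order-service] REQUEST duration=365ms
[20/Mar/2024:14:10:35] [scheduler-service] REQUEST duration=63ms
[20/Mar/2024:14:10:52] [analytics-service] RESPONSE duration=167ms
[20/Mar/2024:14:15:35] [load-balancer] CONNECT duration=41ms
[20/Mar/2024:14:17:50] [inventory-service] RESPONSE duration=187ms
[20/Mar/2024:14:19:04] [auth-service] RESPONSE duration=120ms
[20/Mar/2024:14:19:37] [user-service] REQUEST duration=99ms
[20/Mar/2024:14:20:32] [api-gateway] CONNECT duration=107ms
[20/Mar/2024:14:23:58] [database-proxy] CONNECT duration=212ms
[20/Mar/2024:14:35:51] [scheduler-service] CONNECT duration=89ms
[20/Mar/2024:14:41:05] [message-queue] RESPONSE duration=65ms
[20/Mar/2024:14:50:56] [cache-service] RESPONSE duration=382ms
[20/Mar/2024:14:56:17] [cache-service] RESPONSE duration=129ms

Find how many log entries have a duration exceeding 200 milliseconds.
5

To count timeouts:

1. Threshold: 200ms
2. Extract duration from each log entry
3. Count entries where duration > 200
4. Timeout count: 5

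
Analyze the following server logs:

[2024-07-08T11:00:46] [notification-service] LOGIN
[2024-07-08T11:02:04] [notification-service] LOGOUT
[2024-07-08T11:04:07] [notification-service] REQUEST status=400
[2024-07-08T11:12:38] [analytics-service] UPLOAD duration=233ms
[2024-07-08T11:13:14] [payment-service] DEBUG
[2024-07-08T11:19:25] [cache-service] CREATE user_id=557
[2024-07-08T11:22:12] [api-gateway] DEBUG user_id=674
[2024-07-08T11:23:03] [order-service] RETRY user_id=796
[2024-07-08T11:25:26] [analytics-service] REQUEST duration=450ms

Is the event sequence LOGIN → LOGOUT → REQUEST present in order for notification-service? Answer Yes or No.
Yes

To verify sequence order:

1. Find all events in sequence LOGIN → LOGOUT → REQUEST for notification-service
2. Extract their timestamps
3. Check if timestamps are in ascending order
4. Result: Yes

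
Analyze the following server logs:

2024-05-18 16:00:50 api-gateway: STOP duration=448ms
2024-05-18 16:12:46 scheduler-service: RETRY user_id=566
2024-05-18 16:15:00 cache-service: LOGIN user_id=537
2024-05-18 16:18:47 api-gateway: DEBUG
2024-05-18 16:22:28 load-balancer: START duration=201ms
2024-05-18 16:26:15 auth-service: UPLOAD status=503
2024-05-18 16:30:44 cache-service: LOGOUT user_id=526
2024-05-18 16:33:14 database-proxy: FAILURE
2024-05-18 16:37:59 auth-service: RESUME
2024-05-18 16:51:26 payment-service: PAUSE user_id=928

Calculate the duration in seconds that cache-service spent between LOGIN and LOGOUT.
944

To calculate state duration:

1. Find LOGIN event for cache-service: 2024-05-18 16:15:00
2. Find LOGOUT event for cache-service: 2024-05-18 16:30:44
3. Calculate duration: 2024-05-18 16:30:44 - 2024-05-18 16:15:00 = 944 seconds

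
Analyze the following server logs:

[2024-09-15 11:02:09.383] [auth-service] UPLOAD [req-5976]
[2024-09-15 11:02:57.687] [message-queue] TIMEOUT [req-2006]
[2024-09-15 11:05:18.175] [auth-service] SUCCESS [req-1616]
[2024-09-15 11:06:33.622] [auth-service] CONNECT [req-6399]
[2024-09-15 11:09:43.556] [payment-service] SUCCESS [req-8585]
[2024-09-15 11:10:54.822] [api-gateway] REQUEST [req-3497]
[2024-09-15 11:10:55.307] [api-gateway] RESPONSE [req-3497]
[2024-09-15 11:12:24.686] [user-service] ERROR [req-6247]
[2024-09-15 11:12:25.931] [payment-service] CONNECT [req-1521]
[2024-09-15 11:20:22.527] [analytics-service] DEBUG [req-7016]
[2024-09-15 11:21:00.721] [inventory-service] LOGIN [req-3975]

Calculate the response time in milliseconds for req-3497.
485

To calculate latency:

1. Find REQUEST with id req-3497: 2024-09-15 11:10:54.822
2. Find RESPONSE with id req-3497: 2024-09-15 11:10:55.307
3. Latency: 2024-09-15 11:10:55.307 - 2024-09-15 11:10:54.822 = 485ms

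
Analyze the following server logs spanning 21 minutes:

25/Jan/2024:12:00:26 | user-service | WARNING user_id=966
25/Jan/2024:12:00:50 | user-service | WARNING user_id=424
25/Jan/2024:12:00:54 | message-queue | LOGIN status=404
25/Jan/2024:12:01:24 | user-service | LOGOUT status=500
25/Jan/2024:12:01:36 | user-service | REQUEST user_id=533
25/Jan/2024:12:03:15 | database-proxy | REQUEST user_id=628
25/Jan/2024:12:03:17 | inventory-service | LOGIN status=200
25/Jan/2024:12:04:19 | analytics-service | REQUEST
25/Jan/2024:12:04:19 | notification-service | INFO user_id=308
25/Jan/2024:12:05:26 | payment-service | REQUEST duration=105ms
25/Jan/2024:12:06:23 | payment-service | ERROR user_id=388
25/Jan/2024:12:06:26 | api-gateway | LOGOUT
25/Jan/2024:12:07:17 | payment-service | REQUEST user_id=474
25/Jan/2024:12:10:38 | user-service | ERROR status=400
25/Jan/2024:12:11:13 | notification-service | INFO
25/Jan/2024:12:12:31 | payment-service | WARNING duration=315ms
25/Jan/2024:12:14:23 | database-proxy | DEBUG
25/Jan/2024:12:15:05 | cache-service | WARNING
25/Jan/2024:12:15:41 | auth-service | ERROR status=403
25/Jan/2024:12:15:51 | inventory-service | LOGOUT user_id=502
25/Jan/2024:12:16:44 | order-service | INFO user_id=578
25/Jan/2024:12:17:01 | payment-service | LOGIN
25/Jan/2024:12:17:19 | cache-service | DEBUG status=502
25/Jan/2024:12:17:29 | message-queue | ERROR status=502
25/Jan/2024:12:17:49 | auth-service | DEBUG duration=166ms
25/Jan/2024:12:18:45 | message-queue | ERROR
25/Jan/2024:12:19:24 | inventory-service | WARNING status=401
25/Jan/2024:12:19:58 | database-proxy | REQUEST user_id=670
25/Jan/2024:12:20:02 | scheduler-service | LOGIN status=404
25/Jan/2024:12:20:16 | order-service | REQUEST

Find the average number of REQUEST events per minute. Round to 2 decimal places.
0.33

To calculate the rate:

1. Count total REQUEST events: 7
2. Total time period: 21 minutes
3. Rate = 7 / 21 = 0.33 events per minute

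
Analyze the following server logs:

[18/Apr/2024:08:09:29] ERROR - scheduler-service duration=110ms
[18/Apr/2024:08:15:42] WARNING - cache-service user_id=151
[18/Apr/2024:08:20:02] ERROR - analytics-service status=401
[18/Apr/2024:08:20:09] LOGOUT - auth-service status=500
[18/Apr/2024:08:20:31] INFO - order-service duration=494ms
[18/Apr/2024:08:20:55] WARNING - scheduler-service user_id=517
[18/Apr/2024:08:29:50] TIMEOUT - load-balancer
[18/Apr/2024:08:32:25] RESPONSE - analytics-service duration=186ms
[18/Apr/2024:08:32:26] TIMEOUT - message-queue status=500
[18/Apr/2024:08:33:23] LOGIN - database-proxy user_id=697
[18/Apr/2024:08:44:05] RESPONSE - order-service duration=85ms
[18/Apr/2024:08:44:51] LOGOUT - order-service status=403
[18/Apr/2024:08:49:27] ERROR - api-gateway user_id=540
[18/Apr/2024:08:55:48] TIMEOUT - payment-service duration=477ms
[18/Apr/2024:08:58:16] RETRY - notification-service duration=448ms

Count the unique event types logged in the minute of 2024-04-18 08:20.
4

To count unique event types:

1. Filter events in the minute starting at 2024-04-18 08:20
2. Extract event types from matching entries
3. Count unique types: 4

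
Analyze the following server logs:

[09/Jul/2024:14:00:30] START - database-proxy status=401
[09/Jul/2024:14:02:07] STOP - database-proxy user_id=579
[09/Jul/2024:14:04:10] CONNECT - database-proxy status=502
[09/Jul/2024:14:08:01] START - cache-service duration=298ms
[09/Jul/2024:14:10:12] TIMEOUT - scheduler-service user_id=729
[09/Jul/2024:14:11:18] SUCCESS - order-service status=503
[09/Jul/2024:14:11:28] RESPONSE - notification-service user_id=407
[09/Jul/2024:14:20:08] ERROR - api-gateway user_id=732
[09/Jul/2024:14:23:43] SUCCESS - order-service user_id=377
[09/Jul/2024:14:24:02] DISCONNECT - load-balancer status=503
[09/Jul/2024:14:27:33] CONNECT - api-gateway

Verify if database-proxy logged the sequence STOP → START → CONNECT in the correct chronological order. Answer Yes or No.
No

To verify sequence order:

1. Find all events in sequence STOP → START → CONNECT for database-proxy
2. Extract their timestamps
3. Check if timestamps are in ascending order
4. Result: No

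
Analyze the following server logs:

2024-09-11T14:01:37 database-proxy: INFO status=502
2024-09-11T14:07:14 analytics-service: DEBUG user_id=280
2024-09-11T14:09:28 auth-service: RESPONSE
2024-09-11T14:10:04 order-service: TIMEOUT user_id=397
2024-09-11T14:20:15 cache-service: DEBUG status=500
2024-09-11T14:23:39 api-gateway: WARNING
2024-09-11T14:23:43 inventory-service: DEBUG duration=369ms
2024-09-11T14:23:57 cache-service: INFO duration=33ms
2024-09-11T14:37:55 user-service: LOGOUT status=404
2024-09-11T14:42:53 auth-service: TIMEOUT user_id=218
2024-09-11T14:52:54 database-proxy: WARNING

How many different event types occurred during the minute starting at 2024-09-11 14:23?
3

To count unique event types:

1. Filter events in the minute starting at 2024-09-11 14:23
2. Extract event types from matching entries
3. Count unique types: 3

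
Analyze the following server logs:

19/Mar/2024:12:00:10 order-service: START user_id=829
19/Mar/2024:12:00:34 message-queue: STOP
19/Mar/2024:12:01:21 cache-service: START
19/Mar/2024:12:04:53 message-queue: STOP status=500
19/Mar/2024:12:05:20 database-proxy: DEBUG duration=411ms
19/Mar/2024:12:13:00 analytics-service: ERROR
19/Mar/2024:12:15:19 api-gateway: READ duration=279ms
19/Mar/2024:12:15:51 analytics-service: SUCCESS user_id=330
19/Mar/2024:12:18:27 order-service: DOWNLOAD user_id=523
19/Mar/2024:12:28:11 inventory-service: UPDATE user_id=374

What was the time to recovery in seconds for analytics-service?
171

To calculate recovery time:

1. Find ERROR event for analytics-service: 19/Mar/2024:12:13:00
2. Find next SUCCESS event for analytics-service: 19/Mar/2024:12:15:51
3. Recovery time: 19/Mar/2024:12:15:51 - 19/Mar/2024:12:13:00 = 171 seconds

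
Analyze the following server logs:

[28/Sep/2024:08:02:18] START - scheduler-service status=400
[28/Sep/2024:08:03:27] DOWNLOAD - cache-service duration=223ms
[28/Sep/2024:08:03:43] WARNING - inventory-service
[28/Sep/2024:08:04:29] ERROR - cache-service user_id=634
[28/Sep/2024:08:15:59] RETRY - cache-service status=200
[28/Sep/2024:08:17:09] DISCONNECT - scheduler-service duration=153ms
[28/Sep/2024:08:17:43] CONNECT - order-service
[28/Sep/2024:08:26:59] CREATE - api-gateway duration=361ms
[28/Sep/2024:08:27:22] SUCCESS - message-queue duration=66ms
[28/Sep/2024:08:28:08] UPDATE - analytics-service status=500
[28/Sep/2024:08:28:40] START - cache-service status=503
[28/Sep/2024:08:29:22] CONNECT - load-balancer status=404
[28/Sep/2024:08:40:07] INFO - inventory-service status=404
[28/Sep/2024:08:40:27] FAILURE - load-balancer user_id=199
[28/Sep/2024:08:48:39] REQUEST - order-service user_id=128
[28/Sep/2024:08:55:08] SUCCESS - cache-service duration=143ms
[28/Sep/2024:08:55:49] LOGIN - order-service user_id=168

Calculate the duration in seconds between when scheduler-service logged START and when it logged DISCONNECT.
891

To find the time between events:

1. Locate the first START event for scheduler-service: 28/Sep/2024:08:02:18
2. Locate the first DISCONNECT event for scheduler-service: 28/Sep/2024:08:17:09
3. Calculate the difference: 28/Sep/2024:08:17:09 - 28/Sep/2024:08:02:18 = 891 seconds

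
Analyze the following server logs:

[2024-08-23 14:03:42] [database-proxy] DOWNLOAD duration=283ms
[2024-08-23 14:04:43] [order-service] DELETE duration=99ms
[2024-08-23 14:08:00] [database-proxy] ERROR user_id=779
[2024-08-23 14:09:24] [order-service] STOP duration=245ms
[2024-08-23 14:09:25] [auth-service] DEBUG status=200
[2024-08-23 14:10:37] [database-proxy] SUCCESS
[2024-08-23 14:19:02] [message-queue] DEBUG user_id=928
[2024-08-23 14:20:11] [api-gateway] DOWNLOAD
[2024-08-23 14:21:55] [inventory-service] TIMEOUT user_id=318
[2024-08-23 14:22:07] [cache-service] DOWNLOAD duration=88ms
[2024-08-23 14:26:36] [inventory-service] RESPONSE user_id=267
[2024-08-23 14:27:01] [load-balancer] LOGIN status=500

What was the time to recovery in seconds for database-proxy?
157

To calculate recovery time:

1. Find ERROR event for database-proxy: 2024-08-23 14:08:00
2. Find next SUCCESS event for database-proxy: 2024-08-23 14:10:37
3. Recovery time: 2024-08-23 14:10:37 - 2024-08-23 14:08:00 = 157 seconds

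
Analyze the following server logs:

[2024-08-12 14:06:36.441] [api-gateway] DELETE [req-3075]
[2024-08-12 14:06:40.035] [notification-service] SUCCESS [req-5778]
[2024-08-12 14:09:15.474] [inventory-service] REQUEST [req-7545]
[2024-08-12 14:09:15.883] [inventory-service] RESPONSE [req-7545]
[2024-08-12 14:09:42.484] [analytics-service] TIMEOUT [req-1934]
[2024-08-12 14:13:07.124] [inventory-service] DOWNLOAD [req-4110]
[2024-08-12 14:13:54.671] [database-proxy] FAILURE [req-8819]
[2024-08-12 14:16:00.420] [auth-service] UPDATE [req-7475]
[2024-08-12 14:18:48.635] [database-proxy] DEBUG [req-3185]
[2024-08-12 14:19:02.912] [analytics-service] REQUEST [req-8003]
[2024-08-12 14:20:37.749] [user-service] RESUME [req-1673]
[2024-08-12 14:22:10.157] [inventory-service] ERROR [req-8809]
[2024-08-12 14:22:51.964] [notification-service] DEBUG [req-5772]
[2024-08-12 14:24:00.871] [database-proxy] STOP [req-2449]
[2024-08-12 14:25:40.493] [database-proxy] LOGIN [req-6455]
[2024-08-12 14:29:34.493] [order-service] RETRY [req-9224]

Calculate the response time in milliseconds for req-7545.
409

To calculate latency:

1. Find REQUEST with id req-7545: 2024-08-12 14:09:15.474
2. Find RESPONSE with id req-7545: 2024-08-12 14:09:15.883
3. Latency: 2024-08-12 14:09:15.883 - 2024-08-12 14:09:15.474 = 409ms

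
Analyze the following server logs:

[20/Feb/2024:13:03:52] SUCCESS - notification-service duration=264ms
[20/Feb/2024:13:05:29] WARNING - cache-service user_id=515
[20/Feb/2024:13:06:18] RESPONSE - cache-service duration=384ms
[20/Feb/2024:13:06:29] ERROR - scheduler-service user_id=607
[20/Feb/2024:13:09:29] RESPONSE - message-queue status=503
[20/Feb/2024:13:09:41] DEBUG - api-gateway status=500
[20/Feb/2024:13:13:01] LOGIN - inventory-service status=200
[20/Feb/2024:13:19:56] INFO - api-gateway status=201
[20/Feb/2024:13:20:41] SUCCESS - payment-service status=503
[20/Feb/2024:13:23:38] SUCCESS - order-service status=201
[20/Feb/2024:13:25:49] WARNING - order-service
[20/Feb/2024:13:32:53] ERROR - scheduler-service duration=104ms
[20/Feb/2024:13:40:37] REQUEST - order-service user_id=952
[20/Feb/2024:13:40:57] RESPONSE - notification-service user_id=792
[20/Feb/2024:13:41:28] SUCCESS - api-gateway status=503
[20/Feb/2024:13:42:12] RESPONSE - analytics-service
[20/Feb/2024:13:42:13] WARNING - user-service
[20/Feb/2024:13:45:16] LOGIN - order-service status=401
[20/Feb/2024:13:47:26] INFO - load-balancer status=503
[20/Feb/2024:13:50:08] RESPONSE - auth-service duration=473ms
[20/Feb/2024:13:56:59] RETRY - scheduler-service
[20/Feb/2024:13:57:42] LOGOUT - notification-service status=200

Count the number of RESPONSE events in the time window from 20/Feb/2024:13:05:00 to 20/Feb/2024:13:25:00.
2

To count events in the time window:

1. Window boundaries: 20/Feb/2024:13:05:00 to 20/Feb/2024:13:25:00
2. Filter for RESPONSE events within this window
3. Count matching events: 2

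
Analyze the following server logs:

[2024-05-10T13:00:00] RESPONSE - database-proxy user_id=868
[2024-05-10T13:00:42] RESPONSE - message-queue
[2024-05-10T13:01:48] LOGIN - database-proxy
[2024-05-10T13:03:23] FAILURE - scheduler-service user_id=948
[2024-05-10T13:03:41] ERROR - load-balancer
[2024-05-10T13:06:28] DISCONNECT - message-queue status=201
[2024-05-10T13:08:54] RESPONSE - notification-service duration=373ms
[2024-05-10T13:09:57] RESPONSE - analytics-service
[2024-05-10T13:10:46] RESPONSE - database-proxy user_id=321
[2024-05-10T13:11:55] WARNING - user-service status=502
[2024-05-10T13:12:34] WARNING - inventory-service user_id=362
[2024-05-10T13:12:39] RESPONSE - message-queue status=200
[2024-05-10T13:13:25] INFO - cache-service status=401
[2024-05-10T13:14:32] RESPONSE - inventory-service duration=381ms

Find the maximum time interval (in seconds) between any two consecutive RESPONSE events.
492

To find the longest gap:

1. Extract all RESPONSE events in chronological order
2. Calculate time differences between consecutive events
3. Find the maximum difference
4. Longest gap: 492 seconds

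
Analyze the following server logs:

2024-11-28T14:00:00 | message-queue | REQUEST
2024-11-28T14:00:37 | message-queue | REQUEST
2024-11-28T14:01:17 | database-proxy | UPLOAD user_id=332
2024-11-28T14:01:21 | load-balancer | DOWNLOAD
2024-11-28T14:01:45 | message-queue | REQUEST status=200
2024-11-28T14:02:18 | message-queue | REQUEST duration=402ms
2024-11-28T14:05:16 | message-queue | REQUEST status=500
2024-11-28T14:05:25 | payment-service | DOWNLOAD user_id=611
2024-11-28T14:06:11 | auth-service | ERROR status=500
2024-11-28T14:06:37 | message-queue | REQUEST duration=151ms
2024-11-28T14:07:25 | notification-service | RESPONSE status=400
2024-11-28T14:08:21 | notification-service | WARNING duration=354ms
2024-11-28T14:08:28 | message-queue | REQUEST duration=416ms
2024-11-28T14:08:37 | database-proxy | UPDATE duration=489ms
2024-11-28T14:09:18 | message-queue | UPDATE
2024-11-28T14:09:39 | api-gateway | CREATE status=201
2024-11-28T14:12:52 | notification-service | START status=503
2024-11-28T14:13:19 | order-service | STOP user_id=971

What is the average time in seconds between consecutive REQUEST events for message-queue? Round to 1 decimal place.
84.7

To calculate average interval:

1. Find all REQUEST events for message-queue in order
2. Calculate time gaps between consecutive events
3. Compute mean of gaps: 508 / 6 = 84.7 seconds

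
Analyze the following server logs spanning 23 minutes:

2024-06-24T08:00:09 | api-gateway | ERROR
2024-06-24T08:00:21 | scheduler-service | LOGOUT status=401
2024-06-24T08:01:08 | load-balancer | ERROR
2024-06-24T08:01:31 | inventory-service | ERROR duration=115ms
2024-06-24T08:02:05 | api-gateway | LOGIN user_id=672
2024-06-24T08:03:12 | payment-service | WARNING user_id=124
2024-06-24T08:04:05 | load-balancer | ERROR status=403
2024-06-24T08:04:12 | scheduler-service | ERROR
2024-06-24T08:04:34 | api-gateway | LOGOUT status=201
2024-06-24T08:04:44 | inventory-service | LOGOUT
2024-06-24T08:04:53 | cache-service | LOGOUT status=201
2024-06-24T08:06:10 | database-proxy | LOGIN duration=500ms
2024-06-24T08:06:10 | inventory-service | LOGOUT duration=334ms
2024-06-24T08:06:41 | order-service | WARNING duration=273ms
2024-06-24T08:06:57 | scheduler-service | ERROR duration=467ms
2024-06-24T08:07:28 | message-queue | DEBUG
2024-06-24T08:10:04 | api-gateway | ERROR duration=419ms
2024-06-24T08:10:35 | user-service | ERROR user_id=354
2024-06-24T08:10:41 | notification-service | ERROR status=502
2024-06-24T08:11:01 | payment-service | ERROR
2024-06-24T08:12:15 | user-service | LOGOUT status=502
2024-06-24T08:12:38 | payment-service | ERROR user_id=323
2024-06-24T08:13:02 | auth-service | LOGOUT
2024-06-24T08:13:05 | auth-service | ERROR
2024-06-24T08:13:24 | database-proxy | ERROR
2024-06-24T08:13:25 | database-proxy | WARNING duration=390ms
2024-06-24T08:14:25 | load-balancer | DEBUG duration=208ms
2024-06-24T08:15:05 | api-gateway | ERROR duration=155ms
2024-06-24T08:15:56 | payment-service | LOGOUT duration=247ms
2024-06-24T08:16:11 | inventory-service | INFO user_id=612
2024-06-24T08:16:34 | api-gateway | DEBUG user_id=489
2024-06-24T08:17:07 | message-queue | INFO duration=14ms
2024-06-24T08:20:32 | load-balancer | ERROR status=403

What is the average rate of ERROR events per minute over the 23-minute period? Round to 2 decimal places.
0.65

To calculate the rate:

1. Count total ERROR events: 15
2. Total time period: 23 minutes
3. Rate = 15 / 23 = 0.65 events per minute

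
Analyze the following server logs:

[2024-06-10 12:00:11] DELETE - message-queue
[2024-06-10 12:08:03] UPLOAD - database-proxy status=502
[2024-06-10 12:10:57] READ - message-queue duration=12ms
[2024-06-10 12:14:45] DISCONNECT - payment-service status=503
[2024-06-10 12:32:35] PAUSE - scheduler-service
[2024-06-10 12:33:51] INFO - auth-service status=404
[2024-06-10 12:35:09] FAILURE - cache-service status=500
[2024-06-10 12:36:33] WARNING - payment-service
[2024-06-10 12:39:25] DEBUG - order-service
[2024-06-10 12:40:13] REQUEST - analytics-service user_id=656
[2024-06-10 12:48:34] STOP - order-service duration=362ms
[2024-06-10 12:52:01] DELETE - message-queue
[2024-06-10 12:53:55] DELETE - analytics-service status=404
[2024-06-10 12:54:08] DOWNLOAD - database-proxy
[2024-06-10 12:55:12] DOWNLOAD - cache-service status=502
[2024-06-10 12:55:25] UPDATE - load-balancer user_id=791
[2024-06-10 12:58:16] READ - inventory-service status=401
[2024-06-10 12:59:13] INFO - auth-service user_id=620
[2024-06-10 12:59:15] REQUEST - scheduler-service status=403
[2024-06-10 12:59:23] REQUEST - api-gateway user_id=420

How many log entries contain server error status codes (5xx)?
4

To find matching entries:

1. Pattern to match: server error status codes (5xx)
2. Scan each log entry for the pattern
3. Count matches: 4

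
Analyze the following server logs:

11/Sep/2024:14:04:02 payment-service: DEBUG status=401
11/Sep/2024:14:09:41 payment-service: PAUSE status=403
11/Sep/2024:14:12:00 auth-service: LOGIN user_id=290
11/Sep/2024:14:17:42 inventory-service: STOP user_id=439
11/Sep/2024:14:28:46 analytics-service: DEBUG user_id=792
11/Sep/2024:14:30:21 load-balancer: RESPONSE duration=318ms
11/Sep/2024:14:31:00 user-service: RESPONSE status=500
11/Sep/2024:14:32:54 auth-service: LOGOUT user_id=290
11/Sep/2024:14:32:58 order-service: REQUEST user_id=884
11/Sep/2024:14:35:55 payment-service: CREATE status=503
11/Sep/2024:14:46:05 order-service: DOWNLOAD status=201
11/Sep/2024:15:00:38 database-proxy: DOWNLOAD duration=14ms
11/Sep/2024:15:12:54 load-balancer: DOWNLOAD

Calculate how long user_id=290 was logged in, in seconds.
1254

To calculate session duration:

1. Find LOGIN event for user_id=290: 11/Sep/2024:14:12:00
2. Find LOGOUT event for user_id=290: 11/Sep/2024:14:32:54
3. Session duration: 11/Sep/2024:14:32:54 - 11/Sep/2024:14:12:00 = 1254 seconds (20 minutes)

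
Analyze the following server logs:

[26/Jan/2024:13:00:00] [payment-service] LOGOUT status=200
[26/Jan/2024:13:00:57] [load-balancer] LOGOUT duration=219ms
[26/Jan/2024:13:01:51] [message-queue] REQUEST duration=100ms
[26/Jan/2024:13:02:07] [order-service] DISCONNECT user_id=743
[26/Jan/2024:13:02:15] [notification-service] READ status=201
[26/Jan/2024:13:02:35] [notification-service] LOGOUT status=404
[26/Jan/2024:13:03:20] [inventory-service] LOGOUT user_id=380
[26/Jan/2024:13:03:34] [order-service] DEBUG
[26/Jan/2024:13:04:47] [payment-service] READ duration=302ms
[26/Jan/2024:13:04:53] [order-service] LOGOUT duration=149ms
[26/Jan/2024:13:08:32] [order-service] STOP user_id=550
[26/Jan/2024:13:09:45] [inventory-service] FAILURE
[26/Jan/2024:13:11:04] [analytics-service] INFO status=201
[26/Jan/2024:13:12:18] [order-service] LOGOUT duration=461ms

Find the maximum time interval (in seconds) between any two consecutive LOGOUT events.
445

To find the longest gap:

1. Extract all LOGOUT events in chronological order
2. Calculate time differences between consecutive events
3. Find the maximum difference
4. Longest gap: 445 seconds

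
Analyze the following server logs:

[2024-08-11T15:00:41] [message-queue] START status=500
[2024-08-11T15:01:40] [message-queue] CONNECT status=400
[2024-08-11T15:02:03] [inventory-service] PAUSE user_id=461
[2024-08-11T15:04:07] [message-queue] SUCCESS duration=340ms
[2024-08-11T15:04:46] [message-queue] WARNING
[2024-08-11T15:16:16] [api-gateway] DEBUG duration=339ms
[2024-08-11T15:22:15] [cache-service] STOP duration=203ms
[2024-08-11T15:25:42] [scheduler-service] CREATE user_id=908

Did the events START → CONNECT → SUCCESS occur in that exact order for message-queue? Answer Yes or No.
Yes

To verify sequence order:

1. Find all events in sequence START → CONNECT → SUCCESS for message-queue
2. Extract their timestamps
3. Check if timestamps are in ascending order
4. Result: Yes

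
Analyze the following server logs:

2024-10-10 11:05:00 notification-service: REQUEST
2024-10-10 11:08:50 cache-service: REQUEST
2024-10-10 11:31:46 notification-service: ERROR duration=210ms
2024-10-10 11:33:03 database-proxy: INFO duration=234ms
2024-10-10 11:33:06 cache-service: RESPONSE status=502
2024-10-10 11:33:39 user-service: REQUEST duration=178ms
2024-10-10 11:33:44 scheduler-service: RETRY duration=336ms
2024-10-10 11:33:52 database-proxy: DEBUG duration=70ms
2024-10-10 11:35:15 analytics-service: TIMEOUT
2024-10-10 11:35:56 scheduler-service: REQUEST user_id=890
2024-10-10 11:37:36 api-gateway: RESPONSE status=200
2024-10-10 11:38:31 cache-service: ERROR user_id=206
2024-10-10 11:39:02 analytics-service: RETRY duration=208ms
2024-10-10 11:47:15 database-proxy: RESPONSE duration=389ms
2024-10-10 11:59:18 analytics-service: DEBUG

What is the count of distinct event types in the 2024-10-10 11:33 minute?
5

To count unique event types:

1. Filter events in the minute starting at 2024-10-10 11:33
2. Extract event types from matching entries
3. Count unique types: 5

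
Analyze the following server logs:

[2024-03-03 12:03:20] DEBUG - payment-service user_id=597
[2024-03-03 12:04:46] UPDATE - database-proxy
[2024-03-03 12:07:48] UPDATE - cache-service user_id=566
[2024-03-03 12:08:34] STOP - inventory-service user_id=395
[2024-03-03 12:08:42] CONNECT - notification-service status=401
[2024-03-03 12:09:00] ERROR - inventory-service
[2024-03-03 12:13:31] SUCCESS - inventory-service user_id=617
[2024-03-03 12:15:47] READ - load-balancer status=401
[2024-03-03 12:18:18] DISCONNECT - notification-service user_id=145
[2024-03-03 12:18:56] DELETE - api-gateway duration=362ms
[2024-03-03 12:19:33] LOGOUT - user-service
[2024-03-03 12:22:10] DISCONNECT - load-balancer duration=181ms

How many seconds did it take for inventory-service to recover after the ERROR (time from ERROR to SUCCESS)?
271

To calculate recovery time:

1. Find ERROR event for inventory-service: 2024-03-03 12:09:00
2. Find next SUCCESS event for inventory-service: 2024-03-03 12:13:31
3. Recovery time: 2024-03-03 12:13:31 - 2024-03-03 12:09:00 = 271 seconds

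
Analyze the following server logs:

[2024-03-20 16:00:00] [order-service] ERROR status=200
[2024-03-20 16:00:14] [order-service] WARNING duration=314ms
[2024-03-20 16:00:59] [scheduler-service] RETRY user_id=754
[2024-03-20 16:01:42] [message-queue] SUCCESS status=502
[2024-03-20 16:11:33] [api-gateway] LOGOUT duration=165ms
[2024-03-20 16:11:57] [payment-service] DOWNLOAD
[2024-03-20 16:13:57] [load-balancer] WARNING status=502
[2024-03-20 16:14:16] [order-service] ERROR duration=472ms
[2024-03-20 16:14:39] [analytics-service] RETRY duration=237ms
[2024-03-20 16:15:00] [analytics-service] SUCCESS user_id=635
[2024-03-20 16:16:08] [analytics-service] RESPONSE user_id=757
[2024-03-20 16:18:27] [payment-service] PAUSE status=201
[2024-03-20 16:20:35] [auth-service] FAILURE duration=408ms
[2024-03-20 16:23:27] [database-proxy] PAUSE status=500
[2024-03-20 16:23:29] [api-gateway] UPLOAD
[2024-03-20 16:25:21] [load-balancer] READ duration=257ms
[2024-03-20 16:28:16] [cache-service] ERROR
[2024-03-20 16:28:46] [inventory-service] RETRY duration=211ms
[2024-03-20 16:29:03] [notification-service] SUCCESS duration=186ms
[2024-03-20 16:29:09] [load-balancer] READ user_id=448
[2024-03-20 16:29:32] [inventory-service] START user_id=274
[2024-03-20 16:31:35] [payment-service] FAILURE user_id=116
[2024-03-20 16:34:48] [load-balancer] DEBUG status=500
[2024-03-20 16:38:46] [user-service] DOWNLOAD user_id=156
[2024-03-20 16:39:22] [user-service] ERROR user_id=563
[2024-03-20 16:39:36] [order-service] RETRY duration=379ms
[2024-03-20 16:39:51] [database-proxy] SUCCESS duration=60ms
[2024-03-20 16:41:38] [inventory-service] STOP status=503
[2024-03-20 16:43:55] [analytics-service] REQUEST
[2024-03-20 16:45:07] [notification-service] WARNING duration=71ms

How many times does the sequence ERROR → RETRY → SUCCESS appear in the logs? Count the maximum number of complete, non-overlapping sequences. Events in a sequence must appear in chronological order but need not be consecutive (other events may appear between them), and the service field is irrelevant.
4

To count sequences:

1. Look for pattern: ERROR → RETRY → SUCCESS
2. Greedily scan the log in chronological order, matching each sequence element in turn (ignoring service)
3. Each time the full pattern completes, increment the count and restart matching from the next event
4. Complete non-overlapping sequences found: 4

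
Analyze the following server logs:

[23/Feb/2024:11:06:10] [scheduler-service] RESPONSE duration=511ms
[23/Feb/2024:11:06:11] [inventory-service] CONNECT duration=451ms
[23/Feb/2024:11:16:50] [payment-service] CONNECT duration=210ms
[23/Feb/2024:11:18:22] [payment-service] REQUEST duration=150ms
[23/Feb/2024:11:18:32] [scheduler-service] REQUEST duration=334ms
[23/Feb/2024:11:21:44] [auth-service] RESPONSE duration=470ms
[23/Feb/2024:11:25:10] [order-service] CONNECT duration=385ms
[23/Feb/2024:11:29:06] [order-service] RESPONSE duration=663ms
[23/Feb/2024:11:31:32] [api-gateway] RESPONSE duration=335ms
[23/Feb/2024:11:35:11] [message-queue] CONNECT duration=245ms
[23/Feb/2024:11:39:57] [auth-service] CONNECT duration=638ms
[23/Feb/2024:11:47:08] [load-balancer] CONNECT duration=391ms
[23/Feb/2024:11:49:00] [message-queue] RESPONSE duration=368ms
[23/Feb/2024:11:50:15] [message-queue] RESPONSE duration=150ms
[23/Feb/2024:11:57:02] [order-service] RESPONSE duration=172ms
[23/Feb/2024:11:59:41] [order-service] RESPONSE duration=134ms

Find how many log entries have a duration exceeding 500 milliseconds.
3

To count timeouts:

1. Threshold: 500ms
2. Extract duration from each log entry
3. Count entries where duration > 500
4. Timeout count: 3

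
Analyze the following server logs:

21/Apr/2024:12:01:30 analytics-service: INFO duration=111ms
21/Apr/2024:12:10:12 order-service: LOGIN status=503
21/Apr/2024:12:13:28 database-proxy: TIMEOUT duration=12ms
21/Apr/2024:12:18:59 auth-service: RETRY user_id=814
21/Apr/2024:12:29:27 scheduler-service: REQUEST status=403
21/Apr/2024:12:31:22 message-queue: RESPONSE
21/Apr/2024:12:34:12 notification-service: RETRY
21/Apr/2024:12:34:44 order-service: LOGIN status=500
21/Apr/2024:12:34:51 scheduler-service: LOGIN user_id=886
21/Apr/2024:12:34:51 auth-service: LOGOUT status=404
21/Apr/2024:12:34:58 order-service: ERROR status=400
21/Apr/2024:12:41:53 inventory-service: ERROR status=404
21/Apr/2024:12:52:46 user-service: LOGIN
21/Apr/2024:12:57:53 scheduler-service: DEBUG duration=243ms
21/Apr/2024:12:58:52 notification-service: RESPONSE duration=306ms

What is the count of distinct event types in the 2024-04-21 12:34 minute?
4

To count unique event types:

1. Filter events in the minute starting at 2024-04-21 12:34
2. Extract event types from matching entries
3. Count unique types: 4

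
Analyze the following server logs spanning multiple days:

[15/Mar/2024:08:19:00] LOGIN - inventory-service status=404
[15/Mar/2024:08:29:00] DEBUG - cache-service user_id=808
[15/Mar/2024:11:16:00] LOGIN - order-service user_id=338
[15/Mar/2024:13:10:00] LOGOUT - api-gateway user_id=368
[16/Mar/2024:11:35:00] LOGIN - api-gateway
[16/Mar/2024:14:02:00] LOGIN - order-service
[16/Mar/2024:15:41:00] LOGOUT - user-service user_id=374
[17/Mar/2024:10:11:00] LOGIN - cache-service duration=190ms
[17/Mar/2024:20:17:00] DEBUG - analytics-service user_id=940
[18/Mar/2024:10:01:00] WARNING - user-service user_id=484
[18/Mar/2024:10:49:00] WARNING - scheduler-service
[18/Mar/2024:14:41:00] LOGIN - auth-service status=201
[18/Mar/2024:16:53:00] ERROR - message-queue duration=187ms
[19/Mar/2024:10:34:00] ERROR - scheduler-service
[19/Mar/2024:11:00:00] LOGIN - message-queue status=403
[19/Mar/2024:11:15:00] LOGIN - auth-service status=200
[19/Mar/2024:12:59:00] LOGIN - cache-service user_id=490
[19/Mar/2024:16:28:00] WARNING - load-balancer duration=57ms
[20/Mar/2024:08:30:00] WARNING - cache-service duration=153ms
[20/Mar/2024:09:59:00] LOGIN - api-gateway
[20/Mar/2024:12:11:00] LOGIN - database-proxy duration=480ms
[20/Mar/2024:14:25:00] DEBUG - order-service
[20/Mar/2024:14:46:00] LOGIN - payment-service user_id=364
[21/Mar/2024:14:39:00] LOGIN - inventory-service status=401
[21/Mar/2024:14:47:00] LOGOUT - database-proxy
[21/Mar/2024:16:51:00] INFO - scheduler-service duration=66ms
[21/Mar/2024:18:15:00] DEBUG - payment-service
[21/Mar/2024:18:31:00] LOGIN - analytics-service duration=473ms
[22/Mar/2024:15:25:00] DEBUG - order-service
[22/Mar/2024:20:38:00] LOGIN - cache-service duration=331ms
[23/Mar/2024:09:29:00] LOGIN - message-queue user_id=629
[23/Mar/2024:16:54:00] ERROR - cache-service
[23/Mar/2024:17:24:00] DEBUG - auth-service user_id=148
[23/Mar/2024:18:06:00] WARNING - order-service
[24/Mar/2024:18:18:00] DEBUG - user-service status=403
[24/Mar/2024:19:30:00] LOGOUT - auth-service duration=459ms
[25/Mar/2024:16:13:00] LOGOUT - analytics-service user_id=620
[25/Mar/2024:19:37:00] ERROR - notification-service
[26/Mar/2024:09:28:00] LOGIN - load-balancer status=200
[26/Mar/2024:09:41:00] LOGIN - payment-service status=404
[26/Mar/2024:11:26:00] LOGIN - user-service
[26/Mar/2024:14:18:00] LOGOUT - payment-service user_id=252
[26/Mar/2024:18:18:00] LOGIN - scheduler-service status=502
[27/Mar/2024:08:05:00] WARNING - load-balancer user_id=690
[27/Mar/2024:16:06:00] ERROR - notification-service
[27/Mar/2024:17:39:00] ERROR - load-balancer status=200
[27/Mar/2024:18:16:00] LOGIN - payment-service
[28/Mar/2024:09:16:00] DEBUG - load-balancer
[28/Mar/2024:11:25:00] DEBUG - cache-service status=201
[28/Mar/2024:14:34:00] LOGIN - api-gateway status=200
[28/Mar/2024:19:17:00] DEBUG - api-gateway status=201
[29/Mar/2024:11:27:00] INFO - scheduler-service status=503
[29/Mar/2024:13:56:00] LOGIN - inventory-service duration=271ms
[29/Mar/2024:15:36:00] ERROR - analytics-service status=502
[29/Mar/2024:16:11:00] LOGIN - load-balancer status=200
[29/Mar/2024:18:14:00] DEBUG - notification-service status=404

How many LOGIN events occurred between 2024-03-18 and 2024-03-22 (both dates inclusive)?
10

To filter by date range:

1. Date range: 2024-03-18 through 2024-03-22, both dates inclusive
2. Filter for LOGIN events whose date falls in this range
3. Count matching events: 10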